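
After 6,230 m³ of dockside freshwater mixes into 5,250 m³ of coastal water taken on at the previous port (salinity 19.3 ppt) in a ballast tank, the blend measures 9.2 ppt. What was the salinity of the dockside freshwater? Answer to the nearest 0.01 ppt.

Salt balance: 5,250×19.3 + 6,230×S = 11,480×9.2
101,325 + 6,230·S = 105,616
S = (105,616 − 101,325) / 6,230 = 0.6888 ppt

0.69 ppt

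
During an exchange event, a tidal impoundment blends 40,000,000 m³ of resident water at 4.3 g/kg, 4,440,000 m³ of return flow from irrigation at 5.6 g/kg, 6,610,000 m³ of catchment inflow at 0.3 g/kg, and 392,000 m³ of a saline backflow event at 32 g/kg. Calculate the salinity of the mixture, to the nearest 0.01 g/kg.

4.11 g/kg

Total salt / total volume:
salt = 40,000,000×4.3 + 4,440,000×5.6 + 6,610,000×0.3 + 392,000×32 = 172,000,000 + 24,864,000 + 1,983,000 + 12,544,000 = 211,391,000
volume = 40,000,000 + 4,440,000 + 6,610,000 + 392,000 = 51,442,000 m³
S = 211,391,000 / 51,442,000 = 4.1093 g/kg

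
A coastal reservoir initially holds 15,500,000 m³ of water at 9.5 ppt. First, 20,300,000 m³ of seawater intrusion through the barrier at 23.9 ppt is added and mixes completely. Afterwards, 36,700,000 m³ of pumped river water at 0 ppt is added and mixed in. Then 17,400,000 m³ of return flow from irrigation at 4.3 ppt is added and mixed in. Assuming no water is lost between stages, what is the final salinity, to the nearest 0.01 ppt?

Mass of salt is conserved:
Initial salt = 15,500,000×9.5 = 147,250,000
After stage 1: salt = 147,250,000 + 20,300,000×23.9 = 632,420,000; volume = 35,800,000 m³; S = 17.665 ppt
After stage 2: salt = 632,420,000 + 36,700,000×0 = 632,420,000; volume = 72,500,000 m³; S = 8.723 ppt
After stage 3: salt = 632,420,000 + 17,400,000×4.3 = 707,240,000; volume = 89,900,000 m³
S = 707,240,000 / 89,900,000 = 7.867 ppt

7.87 ppt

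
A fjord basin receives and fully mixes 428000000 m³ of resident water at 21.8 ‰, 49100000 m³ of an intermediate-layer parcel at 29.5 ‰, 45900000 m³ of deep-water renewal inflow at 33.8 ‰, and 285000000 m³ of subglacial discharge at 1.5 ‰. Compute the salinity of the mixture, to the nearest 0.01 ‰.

15.79 ‰

Mass of salt is conserved:
salt = 428,000,000×21.8 + 49,100,000×29.5 + 45,900,000×33.8 + 285,000,000×1.5 = 9,330,400,000 + 1,448,450,000 + 1,551,420,000 + 427,500,000 = 12,757,770,000
volume = 428,000,000 + 49,100,000 + 45,900,000 + 285,000,000 = 808,000,000 m³
S = 12,757,770,000 / 808,000,000 = 15.7893 ‰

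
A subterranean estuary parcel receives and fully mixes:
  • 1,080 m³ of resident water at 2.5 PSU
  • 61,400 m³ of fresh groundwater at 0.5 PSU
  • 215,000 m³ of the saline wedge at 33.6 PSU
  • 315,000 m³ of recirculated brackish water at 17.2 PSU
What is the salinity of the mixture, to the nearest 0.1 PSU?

21.4 PSU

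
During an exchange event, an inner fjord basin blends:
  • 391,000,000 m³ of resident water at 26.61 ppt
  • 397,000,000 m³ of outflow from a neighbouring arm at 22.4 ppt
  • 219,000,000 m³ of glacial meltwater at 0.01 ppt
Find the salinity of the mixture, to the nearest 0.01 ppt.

Weighted by volume,
salt = 391,000,000×26.61 + 397,000,000×22.4 + 219,000,000×0.01 = 10,404,510,000 + 8,892,800,000 + 2,190,000 = 19,299,500,000
volume = 391,000,000 + 397,000,000 + 219,000,000 = 1,007,000,000 m³
S = 19,299,500,000 / 1,007,000,000 = 19.1653 ppt

19.17 ppt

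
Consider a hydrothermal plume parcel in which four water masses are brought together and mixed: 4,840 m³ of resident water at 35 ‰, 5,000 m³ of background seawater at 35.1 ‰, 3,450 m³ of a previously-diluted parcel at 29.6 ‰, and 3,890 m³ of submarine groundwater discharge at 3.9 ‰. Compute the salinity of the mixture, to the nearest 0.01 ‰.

Salt balance:
salt = 4,840×35 + 5,000×35.1 + 3,450×29.6 + 3,890×3.9 = 169,400 + 175,500 + 102,120 + 15,171 = 462,191
volume = 4,840 + 5,000 + 3,450 + 3,890 = 17,180 m³
S = 462,191 / 17,180 = 26.9029 ‰

26.90 ‰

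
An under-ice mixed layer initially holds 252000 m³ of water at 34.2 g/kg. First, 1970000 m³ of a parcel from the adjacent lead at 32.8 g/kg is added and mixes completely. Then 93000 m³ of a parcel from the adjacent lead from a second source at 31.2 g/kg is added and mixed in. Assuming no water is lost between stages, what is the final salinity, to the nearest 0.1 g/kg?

Weighted by volume,
Initial salt = 252,000×34.2 = 8,618,400
After stage 1: salt = 8,618,400 + 1,970,000×32.8 = 73,234,400; volume = 2,222,000 m³; S = 32.959 g/kg
After stage 2: salt = 73,234,400 + 93,000×31.2 = 76,136,000; volume = 2,315,000 m³
S = 76,136,000 / 2,315,000 = 32.8881 g/kg

32.9 g/kg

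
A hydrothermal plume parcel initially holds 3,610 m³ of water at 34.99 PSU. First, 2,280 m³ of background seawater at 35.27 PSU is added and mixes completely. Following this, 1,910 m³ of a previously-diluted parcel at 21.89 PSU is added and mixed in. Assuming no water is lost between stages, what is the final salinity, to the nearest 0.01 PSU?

31.86 PSU

Total salt / total volume:
Initial salt = 3,610×34.99 = 126,313.9
After stage 1: salt = 126,313.9 + 2,280×35.27 = 206,729.5; volume = 5,890 m³; S = 35.098 PSU
After stage 2: salt = 206,729.5 + 1,910×21.89 = 248,539.4; volume = 7,800 m³
S = 248,539.4 / 7,800 = 31.864 PSU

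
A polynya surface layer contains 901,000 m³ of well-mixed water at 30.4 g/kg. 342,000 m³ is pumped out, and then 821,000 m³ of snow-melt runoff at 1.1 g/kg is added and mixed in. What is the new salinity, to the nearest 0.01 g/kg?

Remaining after removal: 559,000 m³ at 30.4 g/kg (salt = 16,993,600)
After addition: salt = 16,993,600 + 821,000×1.1 = 17,896,700; volume = 1,380,000 m³
S = 17,896,700 / 1,380,000 = 12.9686 g/kg

12.97 g/kg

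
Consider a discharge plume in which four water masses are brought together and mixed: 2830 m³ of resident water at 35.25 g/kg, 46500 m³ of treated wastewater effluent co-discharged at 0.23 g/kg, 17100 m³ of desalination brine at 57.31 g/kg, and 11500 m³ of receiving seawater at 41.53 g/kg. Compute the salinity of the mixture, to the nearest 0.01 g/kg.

Conserving salt mass:
salt = 2,830×35.25 + 46,500×0.23 + 17,100×57.31 + 11,500×41.53 = 99,757.5 + 10,695 + 980,001 + 477,595 = 1,568,048.5
volume = 2,830 + 46,500 + 17,100 + 11,500 = 77,930 m³
S = 1,568,048.5 / 77,930 = 20.1212 g/kg

20.12 g/kg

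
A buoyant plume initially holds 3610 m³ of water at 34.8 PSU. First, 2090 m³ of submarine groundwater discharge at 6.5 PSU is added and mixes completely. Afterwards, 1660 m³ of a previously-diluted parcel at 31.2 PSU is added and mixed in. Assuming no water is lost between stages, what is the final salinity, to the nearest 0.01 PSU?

By conservation of dissolved salt,
Initial salt = 3,610×34.8 = 125,628
After stage 1: salt = 125,628 + 2,090×6.5 = 139,213; volume = 5,700 m³; S = 24.423 PSU
After stage 2: salt = 139,213 + 1,660×31.2 = 191,005; volume = 7,360 m³
S = 191,005 / 7,360 = 25.9518 PSU

25.95 PSU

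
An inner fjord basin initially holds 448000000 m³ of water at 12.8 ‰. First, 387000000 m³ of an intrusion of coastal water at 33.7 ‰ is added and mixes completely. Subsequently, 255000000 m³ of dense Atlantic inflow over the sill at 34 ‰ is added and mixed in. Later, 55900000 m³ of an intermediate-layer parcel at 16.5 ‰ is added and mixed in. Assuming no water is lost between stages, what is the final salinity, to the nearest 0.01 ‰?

24.76 ‰

Salt balance:
Initial salt = 448,000,000×12.8 = 5,734,400,000
After stage 1: salt = 5,734,400,000 + 387,000,000×33.7 = 18,776,300,000; volume = 835,000,000 m³; S = 22.487 ‰
After stage 2: salt = 18,776,300,000 + 255,000,000×34 = 27,446,300,000; volume = 1,090,000,000 m³; S = 25.18 ‰
After stage 3: salt = 27,446,300,000 + 55,900,000×16.5 = 28,368,650,000; volume = 1,145,900,000 m³
S = 28,368,650,000 / 1,145,900,000 = 24.7567 ‰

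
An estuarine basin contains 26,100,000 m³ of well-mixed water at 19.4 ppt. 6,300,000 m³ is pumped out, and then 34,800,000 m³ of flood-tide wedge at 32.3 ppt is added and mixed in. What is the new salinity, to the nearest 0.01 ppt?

27.62 ppt

Remaining after removal: 19,800,000 m³ at 19.4 ppt (salt = 384,120,000)
After addition: salt = 384,120,000 + 34,800,000×32.3 = 1,508,160,000; volume = 54,600,000 m³
S = 1,508,160,000 / 54,600,000 = 27.622 ppt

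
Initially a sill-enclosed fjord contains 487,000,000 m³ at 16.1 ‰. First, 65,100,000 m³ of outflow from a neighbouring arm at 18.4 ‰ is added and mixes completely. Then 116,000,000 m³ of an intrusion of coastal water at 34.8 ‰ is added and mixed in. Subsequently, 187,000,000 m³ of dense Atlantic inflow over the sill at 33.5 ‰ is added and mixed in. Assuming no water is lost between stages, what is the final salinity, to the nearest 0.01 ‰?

Salt balance:
Initial salt = 487,000,000×16.1 = 7,840,700,000
After stage 1: salt = 7,840,700,000 + 65,100,000×18.4 = 9,038,540,000; volume = 552,100,000 m³; S = 16.371 ‰
After stage 2: salt = 9,038,540,000 + 116,000,000×34.8 = 13,075,340,000; volume = 668,100,000 m³; S = 19.571 ‰
After stage 3: salt = 13,075,340,000 + 187,000,000×33.5 = 19,339,840,000; volume = 855,100,000 m³
S = 19,339,840,000 / 855,100,000 = 22.6171 ‰

22.62 ‰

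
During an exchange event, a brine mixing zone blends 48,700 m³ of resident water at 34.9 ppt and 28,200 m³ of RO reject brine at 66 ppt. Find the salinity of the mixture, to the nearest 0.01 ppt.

46.30 ppt

Mass of salt is conserved:
salt = 48,700×34.9 + 28,200×66 = 1,699,630 + 1,861,200 = 3,560,830
volume = 48,700 + 28,200 = 76,900 m³
S = 3,560,830 / 76,900 = 46.3047 ppt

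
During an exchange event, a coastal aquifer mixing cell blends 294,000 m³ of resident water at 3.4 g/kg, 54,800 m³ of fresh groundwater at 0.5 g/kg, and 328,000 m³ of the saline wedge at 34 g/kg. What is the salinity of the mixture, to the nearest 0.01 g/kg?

17.99 g/kg

Weighted by volume,
salt = 294,000×3.4 + 54,800×0.5 + 328,000×34 = 999,600 + 27,400 + 11,152,000 = 12,179,000
volume = 294,000 + 54,800 + 328,000 = 676,800 m³
S = 12,179,000 / 676,800 = 17.995 g/kg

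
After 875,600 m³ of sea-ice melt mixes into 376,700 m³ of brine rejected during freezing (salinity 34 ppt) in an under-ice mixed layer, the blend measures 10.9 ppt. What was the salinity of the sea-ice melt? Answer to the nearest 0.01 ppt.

0.96 ppt

Salt balance: 376,700×34 + 875,600×S = 1,252,300×10.9
12,807,800 + 875,600·S = 13,650,070
S = (13,650,070 − 12,807,800) / 875,600 = 0.9619 ppt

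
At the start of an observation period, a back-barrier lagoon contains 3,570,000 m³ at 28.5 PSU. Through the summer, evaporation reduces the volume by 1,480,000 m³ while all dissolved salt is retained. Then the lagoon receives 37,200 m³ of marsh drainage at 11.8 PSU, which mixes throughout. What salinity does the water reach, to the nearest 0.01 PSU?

48.04 PSU

After evaporation: salt = 3,570,000×28.5 = 101,745,000; volume = 3,570,000 − 1,480,000 = 2,090,000 m³
After mixing: salt = 101,745,000 + 37,200×11.8 = 102,183,960; volume = 2,090,000 + 37,200 = 2,127,200 m³
S = 102,183,960 / 2,127,200 = 48.0368 PSU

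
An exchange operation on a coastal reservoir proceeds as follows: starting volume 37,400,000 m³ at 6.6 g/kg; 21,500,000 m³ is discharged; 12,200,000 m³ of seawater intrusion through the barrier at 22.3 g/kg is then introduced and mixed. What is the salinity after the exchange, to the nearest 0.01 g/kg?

Remaining after removal: 15,900,000 m³ at 6.6 g/kg (salt = 104,940,000)
After addition: salt = 104,940,000 + 12,200,000×22.3 = 377,000,000; volume = 28,100,000 m³
S = 377,000,000 / 28,100,000 = 13.4164 g/kg

13.42 g/kg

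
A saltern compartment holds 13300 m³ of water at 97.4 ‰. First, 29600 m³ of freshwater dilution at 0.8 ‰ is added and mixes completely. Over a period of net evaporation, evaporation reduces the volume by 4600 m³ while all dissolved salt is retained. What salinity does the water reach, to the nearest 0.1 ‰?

After mixing: salt = 13,300×97.4 + 29,600×0.8 = 1,319,100; volume = 42,900 m³
After evaporation: salt unchanged = 1,319,100; volume = 42,900 − 4,600 = 38,300 m³
S = 1,319,100 / 38,300 = 34.4413 ‰

34.4 ‰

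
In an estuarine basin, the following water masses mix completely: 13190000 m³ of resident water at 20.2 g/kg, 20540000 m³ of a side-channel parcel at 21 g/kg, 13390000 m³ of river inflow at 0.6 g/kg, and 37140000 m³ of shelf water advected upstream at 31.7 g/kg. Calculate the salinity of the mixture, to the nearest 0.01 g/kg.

22.35 g/kg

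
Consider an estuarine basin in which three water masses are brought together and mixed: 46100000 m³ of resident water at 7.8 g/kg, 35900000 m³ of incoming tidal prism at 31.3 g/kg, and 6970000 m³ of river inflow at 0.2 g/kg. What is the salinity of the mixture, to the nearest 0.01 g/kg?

16.69 g/kg

By conservation of dissolved salt,
salt = 46,100,000×7.8 + 35,900,000×31.3 + 6,970,000×0.2 = 359,580,000 + 1,123,670,000 + 1,394,000 = 1,484,644,000
volume = 46,100,000 + 35,900,000 + 6,970,000 = 88,970,000 m³
S = 1,484,644,000 / 88,970,000 = 16.687 g/kg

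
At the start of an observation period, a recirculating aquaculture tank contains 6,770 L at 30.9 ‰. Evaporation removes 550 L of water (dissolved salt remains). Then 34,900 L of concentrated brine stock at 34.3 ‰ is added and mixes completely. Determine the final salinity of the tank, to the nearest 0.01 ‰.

After evaporation: salt = 6,770×30.9 = 209,193; volume = 6,770 − 550 = 6,220 L
After mixing: salt = 209,193 + 34,900×34.3 = 1,406,263; volume = 6,220 + 34,900 = 41,120 L
S = 1,406,263 / 41,120 = 34.199 ‰

34.20 ‰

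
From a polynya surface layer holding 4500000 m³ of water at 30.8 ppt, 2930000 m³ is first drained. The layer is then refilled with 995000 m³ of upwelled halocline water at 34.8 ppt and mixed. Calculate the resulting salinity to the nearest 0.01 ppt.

32.35 ppt

Remaining after removal: 1,570,000 m³ at 30.8 ppt (salt = 48,356,000)
After addition: salt = 48,356,000 + 995,000×34.8 = 82,982,000; volume = 2,565,000 m³
S = 82,982,000 / 2,565,000 = 32.3517 ppt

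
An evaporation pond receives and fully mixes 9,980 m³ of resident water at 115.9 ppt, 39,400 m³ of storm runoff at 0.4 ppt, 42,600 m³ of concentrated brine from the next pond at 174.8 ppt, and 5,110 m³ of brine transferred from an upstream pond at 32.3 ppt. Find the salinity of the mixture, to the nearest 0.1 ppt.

90.5 ppt

Mass of salt is conserved:
salt = 9,980×115.9 + 39,400×0.4 + 42,600×174.8 + 5,110×32.3 = 1,156,682 + 15,760 + 7,446,480 + 165,053 = 8,783,975
volume = 9,980 + 39,400 + 42,600 + 5,110 = 97,090 m³
S = 8,783,975 / 97,090 = 90.472 ppt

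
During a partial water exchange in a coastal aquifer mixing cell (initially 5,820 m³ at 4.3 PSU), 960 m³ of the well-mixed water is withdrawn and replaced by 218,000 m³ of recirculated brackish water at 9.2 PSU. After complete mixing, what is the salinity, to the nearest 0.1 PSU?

Remaining after removal: 4,860 m³ at 4.3 PSU (salt = 20,898)
After addition: salt = 20,898 + 218,000×9.2 = 2,026,498; volume = 222,860 m³
S = 2,026,498 / 222,860 = 9.0931 PSU

9.1 PSU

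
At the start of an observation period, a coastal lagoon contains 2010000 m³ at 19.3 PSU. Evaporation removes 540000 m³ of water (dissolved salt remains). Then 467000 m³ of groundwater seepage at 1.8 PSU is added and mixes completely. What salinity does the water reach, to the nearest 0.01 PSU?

20.46 PSU

After evaporation: salt = 2,010,000×19.3 = 38,793,000; volume = 2,010,000 − 540,000 = 1,470,000 m³
After mixing: salt = 38,793,000 + 467,000×1.8 = 39,633,600; volume = 1,470,000 + 467,000 = 1,937,000 m³
S = 39,633,600 / 1,937,000 = 20.4613 PSU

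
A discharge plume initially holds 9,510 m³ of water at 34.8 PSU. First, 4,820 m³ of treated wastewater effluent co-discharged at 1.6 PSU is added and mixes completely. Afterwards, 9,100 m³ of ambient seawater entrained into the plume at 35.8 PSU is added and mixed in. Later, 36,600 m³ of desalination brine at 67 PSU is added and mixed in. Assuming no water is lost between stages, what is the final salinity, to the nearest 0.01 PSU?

51.92 PSU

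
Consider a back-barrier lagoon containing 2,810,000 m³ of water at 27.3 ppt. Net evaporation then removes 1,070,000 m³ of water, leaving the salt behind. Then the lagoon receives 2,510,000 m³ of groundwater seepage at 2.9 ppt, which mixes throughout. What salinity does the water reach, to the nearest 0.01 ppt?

After evaporation: salt = 2,810,000×27.3 = 76,713,000; volume = 2,810,000 − 1,070,000 = 1,740,000 m³
After mixing: salt = 76,713,000 + 2,510,000×2.9 = 83,992,000; volume = 1,740,000 + 2,510,000 = 4,250,000 m³
S = 83,992,000 / 4,250,000 = 19.7628 ppt

19.76 ppt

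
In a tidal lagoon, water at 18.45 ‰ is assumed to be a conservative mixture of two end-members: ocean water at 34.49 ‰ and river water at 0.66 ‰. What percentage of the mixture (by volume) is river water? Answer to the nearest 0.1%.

Let f be the freshwater fraction. Salt balance per unit volume:
f×0.66 + (1−f)×34.49 = 18.45
f = (34.49 − 18.45) / (34.49 − 0.66) = 16.04/33.83 = 0.4741

47.4%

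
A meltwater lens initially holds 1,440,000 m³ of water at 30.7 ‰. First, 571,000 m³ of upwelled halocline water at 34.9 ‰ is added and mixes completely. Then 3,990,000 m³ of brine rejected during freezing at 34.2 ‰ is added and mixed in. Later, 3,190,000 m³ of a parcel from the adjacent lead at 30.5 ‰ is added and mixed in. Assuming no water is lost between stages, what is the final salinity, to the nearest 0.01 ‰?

32.41 ‰

By conservation of dissolved salt,
Initial salt = 1,440,000×30.7 = 44,208,000
After stage 1: salt = 44,208,000 + 571,000×34.9 = 64,135,900; volume = 2,011,000 m³; S = 31.893 ‰
After stage 2: salt = 64,135,900 + 3,990,000×34.2 = 200,593,900; volume = 6,001,000 m³; S = 33.427 ‰
After stage 3: salt = 200,593,900 + 3,190,000×30.5 = 297,888,900; volume = 9,191,000 m³
S = 297,888,900 / 9,191,000 = 32.4109 ‰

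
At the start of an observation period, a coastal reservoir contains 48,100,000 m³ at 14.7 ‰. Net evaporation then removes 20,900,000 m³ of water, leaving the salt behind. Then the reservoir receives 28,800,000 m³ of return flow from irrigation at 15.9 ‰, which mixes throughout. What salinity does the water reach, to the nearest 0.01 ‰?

20.80 ‰

After evaporation: salt = 48,100,000×14.7 = 707,070,000; volume = 48,100,000 − 20,900,000 = 27,200,000 m³
After mixing: salt = 707,070,000 + 28,800,000×15.9 = 1,164,990,000; volume = 27,200,000 + 28,800,000 = 56,000,000 m³
S = 1,164,990,000 / 56,000,000 = 20.8034 ‰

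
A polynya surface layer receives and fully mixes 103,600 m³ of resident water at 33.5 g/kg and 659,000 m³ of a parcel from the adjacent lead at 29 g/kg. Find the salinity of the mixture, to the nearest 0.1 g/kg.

29.6 g/kg

Mass of salt is conserved:
salt = 103,600×33.5 + 659,000×29 = 3,470,600 + 19,111,000 = 22,581,600
volume = 103,600 + 659,000 = 762,600 m³
S = 22,581,600 / 762,600 = 29.611 g/kg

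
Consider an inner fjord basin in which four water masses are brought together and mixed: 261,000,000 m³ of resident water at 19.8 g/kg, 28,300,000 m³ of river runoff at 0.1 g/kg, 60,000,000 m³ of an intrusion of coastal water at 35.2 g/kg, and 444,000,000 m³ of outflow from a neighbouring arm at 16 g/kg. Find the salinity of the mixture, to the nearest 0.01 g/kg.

Total salt / total volume:
salt = 261,000,000×19.8 + 28,300,000×0.1 + 60,000,000×35.2 + 444,000,000×16 = 5,167,800,000 + 2,830,000 + 2,112,000,000 + 7,104,000,000 = 14,386,630,000
volume = 261,000,000 + 28,300,000 + 60,000,000 + 444,000,000 = 793,300,000 m³
S = 14,386,630,000 / 793,300,000 = 18.1352 g/kg

18.14 g/kg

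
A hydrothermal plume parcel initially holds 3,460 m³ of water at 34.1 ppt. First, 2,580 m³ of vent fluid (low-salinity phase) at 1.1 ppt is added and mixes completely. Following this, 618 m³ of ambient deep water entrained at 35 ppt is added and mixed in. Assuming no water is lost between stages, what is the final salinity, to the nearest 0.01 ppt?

Salt balance:
Initial salt = 3,460×34.1 = 117,986
After stage 1: salt = 117,986 + 2,580×1.1 = 120,824; volume = 6,040 m³; S = 20.004 ppt
After stage 2: salt = 120,824 + 618×35 = 142,454; volume = 6,658 m³
S = 142,454 / 6,658 = 21.3959 ppt

21.40 ppt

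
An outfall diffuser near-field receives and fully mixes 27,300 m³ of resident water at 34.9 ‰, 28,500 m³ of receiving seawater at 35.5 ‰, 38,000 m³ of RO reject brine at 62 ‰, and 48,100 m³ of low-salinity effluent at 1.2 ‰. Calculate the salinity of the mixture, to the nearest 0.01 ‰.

30.85 ‰

Mass of salt is conserved:
salt = 27,300×34.9 + 28,500×35.5 + 38,000×62 + 48,100×1.2 = 952,770 + 1,011,750 + 2,356,000 + 57,720 = 4,378,240
volume = 27,300 + 28,500 + 38,000 + 48,100 = 141,900 m³
S = 4,378,240 / 141,900 = 30.8544 ‰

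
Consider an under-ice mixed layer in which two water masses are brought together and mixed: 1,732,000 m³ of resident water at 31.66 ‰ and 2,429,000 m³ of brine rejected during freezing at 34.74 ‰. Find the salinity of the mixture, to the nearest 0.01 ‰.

Salt balance:
salt = 1,732,000×31.66 + 2,429,000×34.74 = 54,835,120 + 84,383,460 = 139,218,580
volume = 1,732,000 + 2,429,000 = 4,161,000 m³
S = 139,218,580 / 4,161,000 = 33.458 ‰

33.46 ‰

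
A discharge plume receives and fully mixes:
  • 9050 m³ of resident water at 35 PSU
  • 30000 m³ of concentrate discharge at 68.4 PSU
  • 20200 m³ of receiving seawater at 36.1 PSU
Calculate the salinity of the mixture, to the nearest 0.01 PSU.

By conservation of dissolved salt,
salt = 9,050×35 + 30,000×68.4 + 20,200×36.1 = 316,750 + 2,052,000 + 729,220 = 3,097,970
volume = 9,050 + 30,000 + 20,200 = 59,250 m³
S = 3,097,970 / 59,250 = 52.2864 PSU

52.29 PSU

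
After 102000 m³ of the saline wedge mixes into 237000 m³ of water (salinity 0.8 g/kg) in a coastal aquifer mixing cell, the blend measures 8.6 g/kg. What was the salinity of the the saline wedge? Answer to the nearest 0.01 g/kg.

26.72 g/kg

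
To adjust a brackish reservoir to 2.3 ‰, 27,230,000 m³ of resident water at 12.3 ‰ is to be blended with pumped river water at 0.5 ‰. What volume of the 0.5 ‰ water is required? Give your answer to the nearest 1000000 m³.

151000000 m³

Salt balance: 27,230,000×12.3 + V×0.5 = (27,230,000+V)×2.3
334,929,000 + 0.5V = 62,629,000 + 2.3V
272,300,000 = 1.8V
V = 151,277,777.78 m³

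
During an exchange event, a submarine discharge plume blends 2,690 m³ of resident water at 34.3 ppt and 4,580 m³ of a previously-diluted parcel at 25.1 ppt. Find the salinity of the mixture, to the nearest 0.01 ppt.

28.50 ppt

Conserving salt mass:
salt = 2,690×34.3 + 4,580×25.1 = 92,267 + 114,958 = 207,225
volume = 2,690 + 4,580 = 7,270 m³
S = 207,225 / 7,270 = 28.5041 ppt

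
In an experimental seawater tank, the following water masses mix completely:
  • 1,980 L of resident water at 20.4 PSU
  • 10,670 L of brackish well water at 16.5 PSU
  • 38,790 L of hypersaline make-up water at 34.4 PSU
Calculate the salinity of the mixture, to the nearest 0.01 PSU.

Weighted by volume,
salt = 1,980×20.4 + 10,670×16.5 + 38,790×34.4 = 40,392 + 176,055 + 1,334,376 = 1,550,823
volume = 1,980 + 10,670 + 38,790 = 51,440 L
S = 1,550,823 / 51,440 = 30.1482 PSU

30.15 PSU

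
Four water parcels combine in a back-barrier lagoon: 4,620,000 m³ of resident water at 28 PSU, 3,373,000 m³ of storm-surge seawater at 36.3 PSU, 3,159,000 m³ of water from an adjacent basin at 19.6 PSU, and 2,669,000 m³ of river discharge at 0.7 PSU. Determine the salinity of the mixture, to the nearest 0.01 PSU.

Conserving salt mass:
salt = 4,620,000×28 + 3,373,000×36.3 + 3,159,000×19.6 + 2,669,000×0.7 = 129,360,000 + 122,439,900 + 61,916,400 + 1,868,300 = 315,584,600
volume = 4,620,000 + 3,373,000 + 3,159,000 + 2,669,000 = 13,821,000 m³
S = 315,584,600 / 13,821,000 = 22.8337 PSU

22.83 PSU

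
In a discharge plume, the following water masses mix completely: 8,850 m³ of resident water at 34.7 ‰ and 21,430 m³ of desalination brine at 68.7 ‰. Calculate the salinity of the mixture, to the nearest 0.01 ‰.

Mass of salt is conserved:
salt = 8,850×34.7 + 21,430×68.7 = 307,095 + 1,472,241 = 1,779,336
volume = 8,850 + 21,430 = 30,280 m³
S = 1,779,336 / 30,280 = 58.7627 ‰

58.76 ‰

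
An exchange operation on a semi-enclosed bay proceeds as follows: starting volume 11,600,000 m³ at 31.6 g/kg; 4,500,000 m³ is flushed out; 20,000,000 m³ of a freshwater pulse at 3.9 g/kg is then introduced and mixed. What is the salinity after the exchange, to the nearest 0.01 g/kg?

Remaining after removal: 7,100,000 m³ at 31.6 g/kg (salt = 224,360,000)
After addition: salt = 224,360,000 + 20,000,000×3.9 = 302,360,000; volume = 27,100,000 m³
S = 302,360,000 / 27,100,000 = 11.1572 g/kg

11.16 g/kg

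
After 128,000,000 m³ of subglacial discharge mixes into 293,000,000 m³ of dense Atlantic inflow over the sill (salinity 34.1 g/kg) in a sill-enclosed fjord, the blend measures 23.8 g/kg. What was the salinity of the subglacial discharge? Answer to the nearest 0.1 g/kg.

Salt balance: 293,000,000×34.1 + 128,000,000×S = 421,000,000×23.8
9,991,300,000 + 128,000,000·S = 10,019,800,000
S = (10,019,800,000 − 9,991,300,000) / 128,000,000 = 0.2227 g/kg

0.2 g/kg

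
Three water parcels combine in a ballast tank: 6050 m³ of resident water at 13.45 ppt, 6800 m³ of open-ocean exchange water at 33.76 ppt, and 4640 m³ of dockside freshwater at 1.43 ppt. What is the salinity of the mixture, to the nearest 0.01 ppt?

18.16 ppt

Weighted by volume,
salt = 6,050×13.45 + 6,800×33.76 + 4,640×1.43 = 81,372.5 + 229,568 + 6,635.2 = 317,575.7
volume = 6,050 + 6,800 + 4,640 = 17,490 m³
S = 317,575.7 / 17,490 = 18.1576 ppt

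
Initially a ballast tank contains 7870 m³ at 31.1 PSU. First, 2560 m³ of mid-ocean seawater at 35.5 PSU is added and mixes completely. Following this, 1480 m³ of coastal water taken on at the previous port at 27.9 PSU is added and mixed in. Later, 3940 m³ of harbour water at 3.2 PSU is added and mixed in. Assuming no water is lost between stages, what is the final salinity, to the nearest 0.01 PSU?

Conserving salt mass:
Initial salt = 7,870×31.1 = 244,757
After stage 1: salt = 244,757 + 2,560×35.5 = 335,637; volume = 10,430 m³; S = 32.18 PSU
After stage 2: salt = 335,637 + 1,480×27.9 = 376,929; volume = 11,910 m³; S = 31.648 PSU
After stage 3: salt = 376,929 + 3,940×3.2 = 389,537; volume = 15,850 m³
S = 389,537 / 15,850 = 24.5765 PSU

24.58 PSU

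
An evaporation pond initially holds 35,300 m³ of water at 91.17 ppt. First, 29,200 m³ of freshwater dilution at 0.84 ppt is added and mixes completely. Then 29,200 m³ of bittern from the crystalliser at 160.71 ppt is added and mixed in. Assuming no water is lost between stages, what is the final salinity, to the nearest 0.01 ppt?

84.69 ppt

Salt balance:
Initial salt = 35,300×91.17 = 3,218,301
After stage 1: salt = 3,218,301 + 29,200×0.84 = 3,242,829; volume = 64,500 m³; S = 50.276 ppt
After stage 2: salt = 3,242,829 + 29,200×160.71 = 7,935,561; volume = 93,700 m³
S = 7,935,561 / 93,700 = 84.6912 ppt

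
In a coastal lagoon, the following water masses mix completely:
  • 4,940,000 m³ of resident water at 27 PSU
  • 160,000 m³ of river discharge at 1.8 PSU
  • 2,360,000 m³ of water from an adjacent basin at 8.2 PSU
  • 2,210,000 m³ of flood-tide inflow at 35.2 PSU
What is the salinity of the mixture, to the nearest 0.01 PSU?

23.87 PSU

Conserving salt mass:
salt = 4,940,000×27 + 160,000×1.8 + 2,360,000×8.2 + 2,210,000×35.2 = 133,380,000 + 288,000 + 19,352,000 + 77,792,000 = 230,812,000
volume = 4,940,000 + 160,000 + 2,360,000 + 2,210,000 = 9,670,000 m³
S = 230,812,000 / 9,670,000 = 23.8689 PSU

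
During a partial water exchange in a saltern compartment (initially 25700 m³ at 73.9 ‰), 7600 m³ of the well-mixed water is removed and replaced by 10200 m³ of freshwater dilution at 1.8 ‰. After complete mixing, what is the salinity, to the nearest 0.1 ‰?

Remaining after removal: 18,100 m³ at 73.9 ‰ (salt = 1,337,590)
After addition: salt = 1,337,590 + 10,200×1.8 = 1,355,950; volume = 28,300 m³
S = 1,355,950 / 28,300 = 47.9134 ‰

47.9 ‰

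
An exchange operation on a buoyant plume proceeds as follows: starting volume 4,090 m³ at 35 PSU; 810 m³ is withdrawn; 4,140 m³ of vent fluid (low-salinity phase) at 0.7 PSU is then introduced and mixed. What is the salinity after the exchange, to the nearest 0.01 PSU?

15.86 PSU

Remaining after removal: 3,280 m³ at 35 PSU (salt = 114,800)
After addition: salt = 114,800 + 4,140×0.7 = 117,698; volume = 7,420 m³
S = 117,698 / 7,420 = 15.8623 PSU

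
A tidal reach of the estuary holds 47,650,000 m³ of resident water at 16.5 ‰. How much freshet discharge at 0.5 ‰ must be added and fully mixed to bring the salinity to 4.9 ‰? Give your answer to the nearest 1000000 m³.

Salt balance: 47,650,000×16.5 + V×0.5 = (47,650,000+V)×4.9
786,225,000 + 0.5V = 233,485,000 + 4.9V
552,740,000 = 4.4V
V = 125,622,727.27 m³

126000000 m³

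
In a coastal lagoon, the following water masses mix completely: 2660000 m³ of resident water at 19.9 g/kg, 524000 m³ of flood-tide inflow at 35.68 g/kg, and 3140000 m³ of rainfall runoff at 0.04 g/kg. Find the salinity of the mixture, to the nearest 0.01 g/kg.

Weighted by volume,
salt = 2,660,000×19.9 + 524,000×35.68 + 3,140,000×0.04 = 52,934,000 + 18,696,320 + 125,600 = 71,755,920
volume = 2,660,000 + 524,000 + 3,140,000 = 6,324,000 m³
S = 71,755,920 / 6,324,000 = 11.3466 g/kg

11.35 g/kg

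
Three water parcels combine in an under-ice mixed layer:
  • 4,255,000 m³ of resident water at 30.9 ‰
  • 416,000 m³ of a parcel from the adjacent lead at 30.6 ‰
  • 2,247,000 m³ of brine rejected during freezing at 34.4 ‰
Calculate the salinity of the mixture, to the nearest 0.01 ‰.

Salt balance:
salt = 4,255,000×30.9 + 416,000×30.6 + 2,247,000×34.4 = 131,479,500 + 12,729,600 + 77,296,800 = 221,505,900
volume = 4,255,000 + 416,000 + 2,247,000 = 6,918,000 m³
S = 221,505,900 / 6,918,000 = 32.0188 ‰

32.02 ‰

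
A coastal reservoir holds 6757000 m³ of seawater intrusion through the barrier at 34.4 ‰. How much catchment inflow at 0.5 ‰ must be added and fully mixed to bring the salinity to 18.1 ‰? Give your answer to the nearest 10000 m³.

6260000 m³

Salt balance: 6,757,000×34.4 + V×0.5 = (6,757,000+V)×18.1
232,440,800 + 0.5V = 122,301,700 + 18.1V
110,139,100 = 17.6V
V = 6,257,903.41 m³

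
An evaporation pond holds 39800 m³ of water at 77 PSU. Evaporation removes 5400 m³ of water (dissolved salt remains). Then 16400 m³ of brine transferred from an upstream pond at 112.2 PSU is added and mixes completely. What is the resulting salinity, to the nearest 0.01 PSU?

96.55 PSU

After evaporation: salt = 39,800×77 = 3,064,600; volume = 39,800 − 5,400 = 34,400 m³
After mixing: salt = 3,064,600 + 16,400×112.2 = 4,904,680; volume = 34,400 + 16,400 = 50,800 m³
S = 4,904,680 / 50,800 = 96.5488 PSU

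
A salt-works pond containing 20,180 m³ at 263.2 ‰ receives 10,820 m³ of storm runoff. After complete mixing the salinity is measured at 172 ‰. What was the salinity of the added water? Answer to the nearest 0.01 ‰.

1.91 ‰

Salt balance: 20,180×263.2 + 10,820×S = 31,000×172
5,311,376 + 10,820·S = 5,332,000
S = (5,332,000 − 5,311,376) / 10,820 = 1.9061 ‰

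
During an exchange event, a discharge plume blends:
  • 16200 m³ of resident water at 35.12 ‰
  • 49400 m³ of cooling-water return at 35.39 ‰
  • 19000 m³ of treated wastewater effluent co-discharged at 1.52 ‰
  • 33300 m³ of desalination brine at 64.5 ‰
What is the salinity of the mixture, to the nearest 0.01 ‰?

Mass of salt is conserved:
salt = 16,200×35.12 + 49,400×35.39 + 19,000×1.52 + 33,300×64.5 = 568,944 + 1,748,266 + 28,880 + 2,147,850 = 4,493,940
volume = 16,200 + 49,400 + 19,000 + 33,300 = 117,900 m³
S = 4,493,940 / 117,900 = 38.1165 ‰

38.12 ‰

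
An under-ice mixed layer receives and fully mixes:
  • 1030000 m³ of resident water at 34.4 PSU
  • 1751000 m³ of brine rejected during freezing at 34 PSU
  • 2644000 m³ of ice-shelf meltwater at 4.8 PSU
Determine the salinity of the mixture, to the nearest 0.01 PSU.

19.84 PSU

By conservation of dissolved salt,
salt = 1,030,000×34.4 + 1,751,000×34 + 2,644,000×4.8 = 35,432,000 + 59,534,000 + 12,691,200 = 107,657,200
volume = 1,030,000 + 1,751,000 + 2,644,000 = 5,425,000 m³
S = 107,657,200 / 5,425,000 = 19.8446 PSU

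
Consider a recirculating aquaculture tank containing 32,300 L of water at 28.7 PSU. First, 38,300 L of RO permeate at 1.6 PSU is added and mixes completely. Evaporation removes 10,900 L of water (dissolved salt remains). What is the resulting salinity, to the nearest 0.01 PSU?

16.55 PSU

After mixing: salt = 32,300×28.7 + 38,300×1.6 = 988,290; volume = 70,600 L
After evaporation: salt unchanged = 988,290; volume = 70,600 − 10,900 = 59,700 L
S = 988,290 / 59,700 = 16.5543 PSU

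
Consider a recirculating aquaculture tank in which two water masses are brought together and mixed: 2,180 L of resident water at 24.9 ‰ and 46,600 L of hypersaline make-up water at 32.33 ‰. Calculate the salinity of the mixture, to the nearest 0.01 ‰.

Mass of salt is conserved:
salt = 2,180×24.9 + 46,600×32.33 = 54,282 + 1,506,578 = 1,560,860
volume = 2,180 + 46,600 = 48,780 L
S = 1,560,860 / 48,780 = 31.9979 ‰

32.00 ‰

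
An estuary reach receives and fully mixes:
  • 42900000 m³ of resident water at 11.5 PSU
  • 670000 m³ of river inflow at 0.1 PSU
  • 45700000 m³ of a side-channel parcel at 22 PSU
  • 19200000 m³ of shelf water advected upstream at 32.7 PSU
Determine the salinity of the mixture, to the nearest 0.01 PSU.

19.61 PSU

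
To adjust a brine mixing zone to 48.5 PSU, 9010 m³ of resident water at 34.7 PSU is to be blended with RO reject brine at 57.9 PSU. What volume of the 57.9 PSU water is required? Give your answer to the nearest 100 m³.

Salt balance: 9,010×34.7 + V×57.9 = (9,010+V)×48.5
312,647 + 57.9V = 436,985 + 48.5V
124,338 = 9.4V
V = 13,227.45 m³

13200 m³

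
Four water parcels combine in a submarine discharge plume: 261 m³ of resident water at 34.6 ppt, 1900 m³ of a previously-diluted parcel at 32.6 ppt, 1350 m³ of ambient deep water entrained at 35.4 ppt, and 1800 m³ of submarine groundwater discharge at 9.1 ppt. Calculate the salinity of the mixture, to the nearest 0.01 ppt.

Conserving salt mass:
salt = 261×34.6 + 1,900×32.6 + 1,350×35.4 + 1,800×9.1 = 9,030.6 + 61,940 + 47,790 + 16,380 = 135,140.6
volume = 261 + 1,900 + 1,350 + 1,800 = 5,311 m³
S = 135,140.6 / 5,311 = 25.4454 ppt

25.45 ppt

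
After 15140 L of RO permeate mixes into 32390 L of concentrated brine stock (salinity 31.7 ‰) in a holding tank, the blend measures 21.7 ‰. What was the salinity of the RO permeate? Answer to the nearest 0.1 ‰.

0.3 ‰

Salt balance: 32,390×31.7 + 15,140×S = 47,530×21.7
1,026,763 + 15,140·S = 1,031,401
S = (1,031,401 − 1,026,763) / 15,140 = 0.3063 ‰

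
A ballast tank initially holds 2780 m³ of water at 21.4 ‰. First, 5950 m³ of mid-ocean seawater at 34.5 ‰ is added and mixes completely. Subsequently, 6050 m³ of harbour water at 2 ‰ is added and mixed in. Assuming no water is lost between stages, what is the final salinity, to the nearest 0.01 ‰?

Mass of salt is conserved:
Initial salt = 2,780×21.4 = 59,492
After stage 1: salt = 59,492 + 5,950×34.5 = 264,767; volume = 8,730 m³; S = 30.328 ‰
After stage 2: salt = 264,767 + 6,050×2 = 276,867; volume = 14,780 m³
S = 276,867 / 14,780 = 18.7325 ‰

18.73 ‰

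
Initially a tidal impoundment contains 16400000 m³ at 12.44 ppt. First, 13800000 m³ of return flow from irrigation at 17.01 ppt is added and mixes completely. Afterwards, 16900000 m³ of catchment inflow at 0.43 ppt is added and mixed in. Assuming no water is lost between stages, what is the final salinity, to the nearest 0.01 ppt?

Conserving salt mass:
Initial salt = 16,400,000×12.44 = 204,016,000
After stage 1: salt = 204,016,000 + 13,800,000×17.01 = 438,754,000; volume = 30,200,000 m³; S = 14.528 ppt
After stage 2: salt = 438,754,000 + 16,900,000×0.43 = 446,021,000; volume = 47,100,000 m³
S = 446,021,000 / 47,100,000 = 9.4697 ppt

9.47 ppt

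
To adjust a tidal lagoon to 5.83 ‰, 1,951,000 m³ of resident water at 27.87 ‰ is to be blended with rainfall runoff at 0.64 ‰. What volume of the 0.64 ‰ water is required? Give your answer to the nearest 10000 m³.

Salt balance: 1,951,000×27.87 + V×0.64 = (1,951,000+V)×5.83
54,374,370 + 0.64V = 11,374,330 + 5.83V
43,000,040 = 5.19V
V = 8,285,171.48 m³

8290000 m³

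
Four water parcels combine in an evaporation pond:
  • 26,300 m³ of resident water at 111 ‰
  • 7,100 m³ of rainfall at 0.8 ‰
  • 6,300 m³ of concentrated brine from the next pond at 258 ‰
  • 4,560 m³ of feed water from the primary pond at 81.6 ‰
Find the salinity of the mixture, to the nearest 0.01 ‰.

Mass of salt is conserved:
salt = 26,300×111 + 7,100×0.8 + 6,300×258 + 4,560×81.6 = 2,919,300 + 5,680 + 1,625,400 + 372,096 = 4,922,476
volume = 26,300 + 7,100 + 6,300 + 4,560 = 44,260 m³
S = 4,922,476 / 44,260 = 111.2173 ‰

111.22 ‰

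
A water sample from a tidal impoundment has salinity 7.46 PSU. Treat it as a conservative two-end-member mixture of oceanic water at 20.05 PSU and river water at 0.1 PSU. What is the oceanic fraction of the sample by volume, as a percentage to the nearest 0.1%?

Let g be the oceanic fraction. Salt balance per unit volume:
g×20.05 + (1−g)×0.1 = 7.46
g = (7.46 − 0.1) / (20.05 − 0.1) = 7.36/19.95 = 0.3689

36.9%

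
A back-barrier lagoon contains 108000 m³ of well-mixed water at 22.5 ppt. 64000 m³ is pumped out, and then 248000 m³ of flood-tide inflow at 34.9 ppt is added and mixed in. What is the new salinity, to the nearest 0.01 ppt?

Remaining after removal: 44,000 m³ at 22.5 ppt (salt = 990,000)
After addition: salt = 990,000 + 248,000×34.9 = 9,645,200; volume = 292,000 m³
S = 9,645,200 / 292,000 = 33.0315 ppt

33.03 ppt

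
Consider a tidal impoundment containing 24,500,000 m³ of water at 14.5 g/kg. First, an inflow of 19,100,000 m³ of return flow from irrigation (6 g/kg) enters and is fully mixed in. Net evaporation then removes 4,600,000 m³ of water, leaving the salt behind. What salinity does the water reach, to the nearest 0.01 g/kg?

After mixing: salt = 24,500,000×14.5 + 19,100,000×6 = 469,850,000; volume = 43,600,000 m³
After evaporation: salt unchanged = 469,850,000; volume = 43,600,000 − 4,600,000 = 39,000,000 m³
S = 469,850,000 / 39,000,000 = 12.0474 g/kg

12.05 g/kg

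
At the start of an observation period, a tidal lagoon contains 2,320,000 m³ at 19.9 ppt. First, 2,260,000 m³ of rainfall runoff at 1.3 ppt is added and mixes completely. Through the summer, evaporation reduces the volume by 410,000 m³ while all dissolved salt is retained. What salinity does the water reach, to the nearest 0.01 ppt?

11.78 ppt

After mixing: salt = 2,320,000×19.9 + 2,260,000×1.3 = 49,106,000; volume = 4,580,000 m³
After evaporation: salt unchanged = 49,106,000; volume = 4,580,000 − 410,000 = 4,170,000 m³
S = 49,106,000 / 4,170,000 = 11.776 ppt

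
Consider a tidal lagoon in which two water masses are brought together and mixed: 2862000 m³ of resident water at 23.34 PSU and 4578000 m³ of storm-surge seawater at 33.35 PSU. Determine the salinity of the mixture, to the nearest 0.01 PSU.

Total salt / total volume:
salt = 2,862,000×23.34 + 4,578,000×33.35 = 66,799,080 + 152,676,300 = 219,475,380
volume = 2,862,000 + 4,578,000 = 7,440,000 m³
S = 219,475,380 / 7,440,000 = 29.4994 PSU

29.50 PSU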